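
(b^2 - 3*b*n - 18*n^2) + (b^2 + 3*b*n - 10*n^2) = 2*b^2 - 28*n^2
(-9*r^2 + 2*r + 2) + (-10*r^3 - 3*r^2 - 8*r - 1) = -10*r^3 - 12*r^2 - 6*r + 1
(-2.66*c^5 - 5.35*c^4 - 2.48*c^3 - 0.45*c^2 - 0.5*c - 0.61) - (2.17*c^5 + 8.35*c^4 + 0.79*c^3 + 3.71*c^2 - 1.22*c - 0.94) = -4.83*c^5 - 13.7*c^4 - 3.27*c^3 - 4.16*c^2 + 0.72*c + 0.33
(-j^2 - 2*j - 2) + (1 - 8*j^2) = -9*j^2 - 2*j - 1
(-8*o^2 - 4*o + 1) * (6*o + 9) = -48*o^3 - 96*o^2 - 30*o + 9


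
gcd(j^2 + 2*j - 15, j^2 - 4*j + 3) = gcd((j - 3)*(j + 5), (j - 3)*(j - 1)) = j - 3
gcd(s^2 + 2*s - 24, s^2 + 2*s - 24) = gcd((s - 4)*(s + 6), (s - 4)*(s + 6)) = s^2 + 2*s - 24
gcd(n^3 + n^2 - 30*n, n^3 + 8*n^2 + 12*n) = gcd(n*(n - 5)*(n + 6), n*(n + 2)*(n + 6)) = n^2 + 6*n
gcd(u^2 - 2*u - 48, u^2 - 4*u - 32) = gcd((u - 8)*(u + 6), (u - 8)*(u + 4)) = u - 8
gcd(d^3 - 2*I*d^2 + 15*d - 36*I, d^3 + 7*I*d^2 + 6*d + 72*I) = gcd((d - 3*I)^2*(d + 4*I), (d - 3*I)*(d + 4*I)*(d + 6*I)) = d^2 + I*d + 12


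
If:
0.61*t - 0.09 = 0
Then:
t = 0.15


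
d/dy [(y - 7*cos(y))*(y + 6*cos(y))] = y*sin(y) + 2*y + 42*sin(2*y) - cos(y)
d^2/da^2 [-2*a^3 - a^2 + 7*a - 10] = -12*a - 2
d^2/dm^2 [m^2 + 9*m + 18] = 2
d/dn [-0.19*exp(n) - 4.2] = -0.19*exp(n)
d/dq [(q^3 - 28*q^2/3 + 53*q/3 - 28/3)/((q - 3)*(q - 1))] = (q^2 - 6*q + 47/3)/(q^2 - 6*q + 9)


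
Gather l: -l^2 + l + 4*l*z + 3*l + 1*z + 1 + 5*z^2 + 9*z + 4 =-l^2 + l*(4*z + 4) + 5*z^2 + 10*z + 5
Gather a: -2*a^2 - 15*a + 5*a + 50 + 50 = -2*a^2 - 10*a + 100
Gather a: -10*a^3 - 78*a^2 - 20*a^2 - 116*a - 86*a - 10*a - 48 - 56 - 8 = -10*a^3 - 98*a^2 - 212*a - 112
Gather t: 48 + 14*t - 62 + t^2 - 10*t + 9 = t^2 + 4*t - 5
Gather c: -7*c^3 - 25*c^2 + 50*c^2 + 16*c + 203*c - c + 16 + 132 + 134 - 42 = -7*c^3 + 25*c^2 + 218*c + 240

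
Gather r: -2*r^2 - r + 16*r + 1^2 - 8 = -2*r^2 + 15*r - 7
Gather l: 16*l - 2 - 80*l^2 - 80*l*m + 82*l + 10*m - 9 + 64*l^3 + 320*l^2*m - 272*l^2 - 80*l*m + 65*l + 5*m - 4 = 64*l^3 + l^2*(320*m - 352) + l*(163 - 160*m) + 15*m - 15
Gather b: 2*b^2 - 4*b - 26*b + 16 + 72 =2*b^2 - 30*b + 88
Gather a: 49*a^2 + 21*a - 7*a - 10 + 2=49*a^2 + 14*a - 8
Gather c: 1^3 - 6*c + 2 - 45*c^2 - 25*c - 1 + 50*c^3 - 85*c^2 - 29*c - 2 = 50*c^3 - 130*c^2 - 60*c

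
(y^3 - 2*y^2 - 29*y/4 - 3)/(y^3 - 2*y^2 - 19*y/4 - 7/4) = (2*y^2 - 5*y - 12)/(2*y^2 - 5*y - 7)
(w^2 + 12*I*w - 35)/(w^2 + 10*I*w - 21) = (w + 5*I)/(w + 3*I)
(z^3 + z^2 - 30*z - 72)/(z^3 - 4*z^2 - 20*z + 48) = (z + 3)/(z - 2)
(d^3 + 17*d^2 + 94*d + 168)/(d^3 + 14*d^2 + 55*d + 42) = (d + 4)/(d + 1)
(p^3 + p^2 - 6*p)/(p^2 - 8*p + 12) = p*(p + 3)/(p - 6)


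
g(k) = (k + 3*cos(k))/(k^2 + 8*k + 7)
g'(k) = (1 - 3*sin(k))/(k^2 + 8*k + 7) + (-2*k - 8)*(k + 3*cos(k))/(k^2 + 8*k + 7)^2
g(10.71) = 0.05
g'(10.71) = 0.01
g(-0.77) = 0.97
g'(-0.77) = -2.20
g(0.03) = 0.42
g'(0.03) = -0.34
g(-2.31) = 0.70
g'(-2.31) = -0.14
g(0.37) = 0.31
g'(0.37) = -0.28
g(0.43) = 0.30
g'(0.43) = -0.27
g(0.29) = 0.34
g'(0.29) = -0.29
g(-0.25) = 0.52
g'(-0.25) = -0.43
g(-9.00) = -0.73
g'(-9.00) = -0.32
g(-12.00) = -0.17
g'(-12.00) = -0.06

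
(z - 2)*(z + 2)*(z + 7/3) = z^3 + 7*z^2/3 - 4*z - 28/3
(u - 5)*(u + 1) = u^2 - 4*u - 5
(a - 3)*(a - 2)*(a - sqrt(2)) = a^3 - 5*a^2 - sqrt(2)*a^2 + 6*a + 5*sqrt(2)*a - 6*sqrt(2)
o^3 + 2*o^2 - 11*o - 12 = (o - 3)*(o + 1)*(o + 4)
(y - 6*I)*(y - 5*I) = y^2 - 11*I*y - 30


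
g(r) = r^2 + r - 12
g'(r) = 2*r + 1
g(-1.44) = -11.37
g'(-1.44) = -1.88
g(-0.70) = -12.21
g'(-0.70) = -0.40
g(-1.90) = -10.29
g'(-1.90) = -2.80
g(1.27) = -9.12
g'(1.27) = 3.54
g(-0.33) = -12.22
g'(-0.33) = 0.34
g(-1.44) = -11.37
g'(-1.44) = -1.88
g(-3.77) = -1.56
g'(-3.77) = -6.54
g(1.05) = -9.85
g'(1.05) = 3.10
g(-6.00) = 18.00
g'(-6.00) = -11.00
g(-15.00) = 198.00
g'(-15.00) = -29.00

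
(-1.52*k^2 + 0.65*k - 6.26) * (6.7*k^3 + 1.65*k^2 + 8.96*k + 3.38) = -10.184*k^5 + 1.847*k^4 - 54.4887*k^3 - 9.6426*k^2 - 53.8926*k - 21.1588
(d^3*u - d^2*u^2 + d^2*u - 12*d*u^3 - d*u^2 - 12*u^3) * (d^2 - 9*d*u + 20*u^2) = d^5*u - 10*d^4*u^2 + d^4*u + 17*d^3*u^3 - 10*d^3*u^2 + 88*d^2*u^4 + 17*d^2*u^3 - 240*d*u^5 + 88*d*u^4 - 240*u^5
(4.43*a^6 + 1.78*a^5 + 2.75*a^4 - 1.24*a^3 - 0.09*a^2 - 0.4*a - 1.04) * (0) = 0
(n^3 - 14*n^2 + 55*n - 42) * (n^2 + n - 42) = n^5 - 13*n^4 - n^3 + 601*n^2 - 2352*n + 1764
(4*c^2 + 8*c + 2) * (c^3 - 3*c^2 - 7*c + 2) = 4*c^5 - 4*c^4 - 50*c^3 - 54*c^2 + 2*c + 4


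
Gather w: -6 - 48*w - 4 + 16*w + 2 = -32*w - 8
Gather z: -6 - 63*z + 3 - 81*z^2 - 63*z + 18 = -81*z^2 - 126*z + 15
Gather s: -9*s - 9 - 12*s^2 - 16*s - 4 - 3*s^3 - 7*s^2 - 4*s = -3*s^3 - 19*s^2 - 29*s - 13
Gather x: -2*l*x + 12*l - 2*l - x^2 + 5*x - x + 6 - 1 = 10*l - x^2 + x*(4 - 2*l) + 5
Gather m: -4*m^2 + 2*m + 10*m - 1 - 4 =-4*m^2 + 12*m - 5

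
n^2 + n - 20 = (n - 4)*(n + 5)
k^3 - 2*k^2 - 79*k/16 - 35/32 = (k - 7/2)*(k + 1/4)*(k + 5/4)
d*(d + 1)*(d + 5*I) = d^3 + d^2 + 5*I*d^2 + 5*I*d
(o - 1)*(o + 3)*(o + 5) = o^3 + 7*o^2 + 7*o - 15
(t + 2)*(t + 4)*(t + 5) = t^3 + 11*t^2 + 38*t + 40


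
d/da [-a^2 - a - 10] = -2*a - 1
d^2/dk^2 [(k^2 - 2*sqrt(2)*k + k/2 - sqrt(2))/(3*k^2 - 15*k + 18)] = (-4*sqrt(2)*k^3 + 11*k^3 - 36*k^2 - 6*sqrt(2)*k^2 - 18*k + 102*sqrt(2)*k - 158*sqrt(2) + 102)/(3*(k^6 - 15*k^5 + 93*k^4 - 305*k^3 + 558*k^2 - 540*k + 216))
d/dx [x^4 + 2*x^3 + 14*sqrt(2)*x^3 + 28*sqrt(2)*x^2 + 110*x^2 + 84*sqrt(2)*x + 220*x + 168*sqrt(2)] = 4*x^3 + 6*x^2 + 42*sqrt(2)*x^2 + 56*sqrt(2)*x + 220*x + 84*sqrt(2) + 220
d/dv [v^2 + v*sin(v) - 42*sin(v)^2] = v*cos(v) + 2*v + sin(v) - 42*sin(2*v)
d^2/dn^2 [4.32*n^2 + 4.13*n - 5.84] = 8.64000000000000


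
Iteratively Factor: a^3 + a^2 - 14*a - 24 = (a - 4)*(a^2 + 5*a + 6) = (a - 4)*(a + 2)*(a + 3)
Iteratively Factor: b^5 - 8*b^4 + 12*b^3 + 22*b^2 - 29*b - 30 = (b + 1)*(b^4 - 9*b^3 + 21*b^2 + b - 30) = (b + 1)^2*(b^3 - 10*b^2 + 31*b - 30) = (b - 5)*(b + 1)^2*(b^2 - 5*b + 6) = (b - 5)*(b - 3)*(b + 1)^2*(b - 2)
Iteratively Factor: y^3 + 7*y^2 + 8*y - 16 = (y - 1)*(y^2 + 8*y + 16) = (y - 1)*(y + 4)*(y + 4)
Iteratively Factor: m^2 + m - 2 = (m - 1)*(m + 2)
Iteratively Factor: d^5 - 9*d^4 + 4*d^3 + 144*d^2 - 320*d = (d - 4)*(d^4 - 5*d^3 - 16*d^2 + 80*d) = (d - 4)^2*(d^3 - d^2 - 20*d) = d*(d - 4)^2*(d^2 - d - 20) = d*(d - 5)*(d - 4)^2*(d + 4)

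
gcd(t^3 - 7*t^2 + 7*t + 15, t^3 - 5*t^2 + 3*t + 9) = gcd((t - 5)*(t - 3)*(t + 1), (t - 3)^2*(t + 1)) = t^2 - 2*t - 3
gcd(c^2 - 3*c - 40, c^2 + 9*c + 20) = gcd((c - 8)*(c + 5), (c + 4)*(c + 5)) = c + 5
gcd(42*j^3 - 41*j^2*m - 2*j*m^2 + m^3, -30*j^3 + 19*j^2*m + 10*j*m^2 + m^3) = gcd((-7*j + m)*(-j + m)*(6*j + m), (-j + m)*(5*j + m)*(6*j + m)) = 6*j^2 - 5*j*m - m^2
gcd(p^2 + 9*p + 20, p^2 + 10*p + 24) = p + 4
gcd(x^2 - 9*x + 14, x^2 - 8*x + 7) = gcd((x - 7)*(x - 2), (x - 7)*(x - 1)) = x - 7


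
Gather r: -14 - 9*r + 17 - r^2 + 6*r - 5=-r^2 - 3*r - 2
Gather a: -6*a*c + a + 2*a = a*(3 - 6*c)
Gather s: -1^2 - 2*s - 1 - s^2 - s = -s^2 - 3*s - 2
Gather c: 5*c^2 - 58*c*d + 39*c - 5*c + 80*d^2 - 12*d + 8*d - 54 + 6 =5*c^2 + c*(34 - 58*d) + 80*d^2 - 4*d - 48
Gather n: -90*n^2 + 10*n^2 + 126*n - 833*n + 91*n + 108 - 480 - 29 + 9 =-80*n^2 - 616*n - 392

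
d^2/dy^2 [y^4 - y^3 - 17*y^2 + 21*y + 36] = 12*y^2 - 6*y - 34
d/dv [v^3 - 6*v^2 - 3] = 3*v*(v - 4)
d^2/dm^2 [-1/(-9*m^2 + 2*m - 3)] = 2*(-81*m^2 + 18*m + 4*(9*m - 1)^2 - 27)/(9*m^2 - 2*m + 3)^3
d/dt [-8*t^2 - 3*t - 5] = -16*t - 3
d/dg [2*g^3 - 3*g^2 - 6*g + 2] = 6*g^2 - 6*g - 6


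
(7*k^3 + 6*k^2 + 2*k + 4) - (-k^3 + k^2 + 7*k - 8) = 8*k^3 + 5*k^2 - 5*k + 12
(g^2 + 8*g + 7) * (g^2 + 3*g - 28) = g^4 + 11*g^3 + 3*g^2 - 203*g - 196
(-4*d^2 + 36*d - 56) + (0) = -4*d^2 + 36*d - 56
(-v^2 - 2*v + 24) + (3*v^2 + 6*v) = 2*v^2 + 4*v + 24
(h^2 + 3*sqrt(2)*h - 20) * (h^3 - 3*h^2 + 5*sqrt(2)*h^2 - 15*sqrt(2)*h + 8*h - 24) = h^5 - 3*h^4 + 8*sqrt(2)*h^4 - 24*sqrt(2)*h^3 + 18*h^3 - 76*sqrt(2)*h^2 - 54*h^2 - 160*h + 228*sqrt(2)*h + 480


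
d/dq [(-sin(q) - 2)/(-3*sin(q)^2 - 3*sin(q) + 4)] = (-12*sin(q) + 3*cos(q)^2 - 13)*cos(q)/(3*sin(q)^2 + 3*sin(q) - 4)^2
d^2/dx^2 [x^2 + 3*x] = 2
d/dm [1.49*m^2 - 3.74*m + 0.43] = 2.98*m - 3.74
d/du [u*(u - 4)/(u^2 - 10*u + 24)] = -6/(u^2 - 12*u + 36)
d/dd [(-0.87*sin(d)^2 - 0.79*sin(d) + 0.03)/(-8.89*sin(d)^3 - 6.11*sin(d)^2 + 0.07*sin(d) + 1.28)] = -(7.7343*sin(d)^4 + 14.0462*sin(d)^3 + 4.0877*sin(d)^2 + 1.8606*sin(d) + 1.0133)*cos(d)/(79.0321*sin(d)^6 + 108.6358*sin(d)^5 + 36.0875*sin(d)^4 - 23.6138*sin(d)^3 - 15.6367*sin(d)^2 + 0.1792*sin(d) + 1.6384)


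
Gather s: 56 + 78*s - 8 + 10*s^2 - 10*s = 10*s^2 + 68*s + 48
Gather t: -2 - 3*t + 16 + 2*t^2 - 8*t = 2*t^2 - 11*t + 14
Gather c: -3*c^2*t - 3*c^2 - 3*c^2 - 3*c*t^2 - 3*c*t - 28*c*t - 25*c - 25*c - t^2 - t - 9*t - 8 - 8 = c^2*(-3*t - 6) + c*(-3*t^2 - 31*t - 50) - t^2 - 10*t - 16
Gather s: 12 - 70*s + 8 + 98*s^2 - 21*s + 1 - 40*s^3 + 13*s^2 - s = -40*s^3 + 111*s^2 - 92*s + 21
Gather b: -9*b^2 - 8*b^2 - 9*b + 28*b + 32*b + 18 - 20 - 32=-17*b^2 + 51*b - 34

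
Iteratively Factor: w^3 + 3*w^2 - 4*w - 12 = (w - 2)*(w^2 + 5*w + 6) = (w - 2)*(w + 2)*(w + 3)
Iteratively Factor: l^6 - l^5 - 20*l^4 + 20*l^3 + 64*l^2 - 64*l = (l)*(l^5 - l^4 - 20*l^3 + 20*l^2 + 64*l - 64) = l*(l + 4)*(l^4 - 5*l^3 + 20*l - 16) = l*(l - 1)*(l + 4)*(l^3 - 4*l^2 - 4*l + 16) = l*(l - 4)*(l - 1)*(l + 4)*(l^2 - 4) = l*(l - 4)*(l - 1)*(l + 2)*(l + 4)*(l - 2)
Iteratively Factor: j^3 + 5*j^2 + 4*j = (j)*(j^2 + 5*j + 4) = j*(j + 4)*(j + 1)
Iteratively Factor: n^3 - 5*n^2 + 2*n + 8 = (n + 1)*(n^2 - 6*n + 8) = (n - 4)*(n + 1)*(n - 2)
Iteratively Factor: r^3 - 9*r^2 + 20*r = (r - 4)*(r^2 - 5*r) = r*(r - 4)*(r - 5)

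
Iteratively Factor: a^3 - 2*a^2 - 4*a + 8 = (a - 2)*(a^2 - 4) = (a - 2)*(a + 2)*(a - 2)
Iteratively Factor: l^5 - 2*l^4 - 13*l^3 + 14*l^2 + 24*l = (l + 1)*(l^4 - 3*l^3 - 10*l^2 + 24*l) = l*(l + 1)*(l^3 - 3*l^2 - 10*l + 24) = l*(l - 2)*(l + 1)*(l^2 - l - 12) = l*(l - 2)*(l + 1)*(l + 3)*(l - 4)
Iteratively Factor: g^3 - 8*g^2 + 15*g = (g)*(g^2 - 8*g + 15) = g*(g - 5)*(g - 3)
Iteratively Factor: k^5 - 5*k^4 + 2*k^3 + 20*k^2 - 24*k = (k - 2)*(k^4 - 3*k^3 - 4*k^2 + 12*k) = (k - 2)^2*(k^3 - k^2 - 6*k) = (k - 3)*(k - 2)^2*(k^2 + 2*k) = k*(k - 3)*(k - 2)^2*(k + 2)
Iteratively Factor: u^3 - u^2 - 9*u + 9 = (u + 3)*(u^2 - 4*u + 3) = (u - 1)*(u + 3)*(u - 3)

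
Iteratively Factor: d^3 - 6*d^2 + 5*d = (d - 5)*(d^2 - d) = (d - 5)*(d - 1)*(d)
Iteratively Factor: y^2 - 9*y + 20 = (y - 4)*(y - 5)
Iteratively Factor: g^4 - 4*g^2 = (g + 2)*(g^3 - 2*g^2) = g*(g + 2)*(g^2 - 2*g) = g^2*(g + 2)*(g - 2)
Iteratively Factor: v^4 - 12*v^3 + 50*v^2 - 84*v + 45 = (v - 1)*(v^3 - 11*v^2 + 39*v - 45) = (v - 3)*(v - 1)*(v^2 - 8*v + 15) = (v - 3)^2*(v - 1)*(v - 5)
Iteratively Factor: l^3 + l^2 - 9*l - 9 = (l + 3)*(l^2 - 2*l - 3) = (l + 1)*(l + 3)*(l - 3)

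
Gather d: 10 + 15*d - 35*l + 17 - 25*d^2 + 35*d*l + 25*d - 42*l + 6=-25*d^2 + d*(35*l + 40) - 77*l + 33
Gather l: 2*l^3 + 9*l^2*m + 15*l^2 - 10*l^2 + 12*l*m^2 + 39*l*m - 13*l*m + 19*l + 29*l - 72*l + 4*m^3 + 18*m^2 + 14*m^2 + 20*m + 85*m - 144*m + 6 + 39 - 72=2*l^3 + l^2*(9*m + 5) + l*(12*m^2 + 26*m - 24) + 4*m^3 + 32*m^2 - 39*m - 27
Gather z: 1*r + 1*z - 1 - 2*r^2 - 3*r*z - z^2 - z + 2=-2*r^2 - 3*r*z + r - z^2 + 1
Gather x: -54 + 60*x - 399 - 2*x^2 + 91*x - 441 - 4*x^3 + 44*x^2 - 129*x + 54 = -4*x^3 + 42*x^2 + 22*x - 840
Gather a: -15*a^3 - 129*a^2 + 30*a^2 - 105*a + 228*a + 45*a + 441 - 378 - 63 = -15*a^3 - 99*a^2 + 168*a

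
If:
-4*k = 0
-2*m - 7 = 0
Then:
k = 0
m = -7/2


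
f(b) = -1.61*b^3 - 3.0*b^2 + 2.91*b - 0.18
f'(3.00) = -58.56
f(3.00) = -61.92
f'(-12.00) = -620.61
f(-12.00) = 2314.98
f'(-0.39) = 4.52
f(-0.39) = -1.68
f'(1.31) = -13.24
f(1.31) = -5.14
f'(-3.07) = -24.19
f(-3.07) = 9.20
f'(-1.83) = -2.29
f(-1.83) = -5.69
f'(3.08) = -61.39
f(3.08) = -66.72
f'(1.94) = -26.91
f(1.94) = -17.58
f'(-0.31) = 4.31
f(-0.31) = -1.32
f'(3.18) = -65.01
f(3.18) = -73.04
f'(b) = -4.83*b^2 - 6.0*b + 2.91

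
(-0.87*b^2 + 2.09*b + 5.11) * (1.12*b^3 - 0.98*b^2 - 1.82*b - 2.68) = -0.9744*b^5 + 3.1934*b^4 + 5.2584*b^3 - 6.48*b^2 - 14.9014*b - 13.6948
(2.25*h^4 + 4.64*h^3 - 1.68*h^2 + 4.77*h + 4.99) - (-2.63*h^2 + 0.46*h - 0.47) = 2.25*h^4 + 4.64*h^3 + 0.95*h^2 + 4.31*h + 5.46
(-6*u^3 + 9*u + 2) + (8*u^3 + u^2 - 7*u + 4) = 2*u^3 + u^2 + 2*u + 6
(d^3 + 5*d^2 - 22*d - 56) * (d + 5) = d^4 + 10*d^3 + 3*d^2 - 166*d - 280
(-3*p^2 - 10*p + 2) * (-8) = 24*p^2 + 80*p - 16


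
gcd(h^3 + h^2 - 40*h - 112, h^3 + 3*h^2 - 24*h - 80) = h^2 + 8*h + 16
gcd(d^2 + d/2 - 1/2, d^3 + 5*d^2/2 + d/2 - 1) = d^2 + d/2 - 1/2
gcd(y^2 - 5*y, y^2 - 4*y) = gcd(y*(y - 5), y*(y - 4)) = y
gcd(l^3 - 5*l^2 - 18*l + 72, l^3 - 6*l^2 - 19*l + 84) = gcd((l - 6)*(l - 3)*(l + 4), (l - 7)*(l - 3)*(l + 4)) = l^2 + l - 12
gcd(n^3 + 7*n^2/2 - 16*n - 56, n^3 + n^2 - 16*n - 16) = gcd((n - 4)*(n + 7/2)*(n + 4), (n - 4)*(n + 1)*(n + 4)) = n^2 - 16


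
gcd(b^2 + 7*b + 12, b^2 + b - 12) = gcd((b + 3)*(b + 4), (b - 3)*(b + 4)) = b + 4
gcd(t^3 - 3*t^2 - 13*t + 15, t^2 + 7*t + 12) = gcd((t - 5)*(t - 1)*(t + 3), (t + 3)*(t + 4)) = t + 3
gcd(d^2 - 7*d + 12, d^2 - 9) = d - 3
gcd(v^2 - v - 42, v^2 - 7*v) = v - 7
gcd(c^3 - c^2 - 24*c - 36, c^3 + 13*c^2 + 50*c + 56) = c + 2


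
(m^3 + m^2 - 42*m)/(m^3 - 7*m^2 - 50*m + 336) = m/(m - 8)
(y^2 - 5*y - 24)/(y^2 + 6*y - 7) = (y^2 - 5*y - 24)/(y^2 + 6*y - 7)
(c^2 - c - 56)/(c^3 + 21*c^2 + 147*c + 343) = (c - 8)/(c^2 + 14*c + 49)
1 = 1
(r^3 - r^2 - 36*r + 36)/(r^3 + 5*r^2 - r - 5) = (r^2 - 36)/(r^2 + 6*r + 5)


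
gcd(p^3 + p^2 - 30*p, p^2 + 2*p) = p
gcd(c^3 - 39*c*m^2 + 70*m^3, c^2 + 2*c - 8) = 1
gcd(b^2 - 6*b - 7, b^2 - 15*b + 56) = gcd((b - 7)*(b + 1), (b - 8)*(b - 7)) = b - 7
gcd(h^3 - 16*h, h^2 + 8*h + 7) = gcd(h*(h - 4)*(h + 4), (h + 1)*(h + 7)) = 1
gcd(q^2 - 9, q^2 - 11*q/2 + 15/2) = q - 3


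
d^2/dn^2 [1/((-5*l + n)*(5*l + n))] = 2*(-25*l^2 - 3*n^2)/(15625*l^6 - 1875*l^4*n^2 + 75*l^2*n^4 - n^6)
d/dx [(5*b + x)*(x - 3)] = 5*b + 2*x - 3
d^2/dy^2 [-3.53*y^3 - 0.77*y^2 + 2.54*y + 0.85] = -21.18*y - 1.54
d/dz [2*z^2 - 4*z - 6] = 4*z - 4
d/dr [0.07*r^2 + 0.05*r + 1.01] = 0.14*r + 0.05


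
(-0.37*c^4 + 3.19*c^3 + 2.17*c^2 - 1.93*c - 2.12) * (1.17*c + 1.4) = -0.4329*c^5 + 3.2143*c^4 + 7.0049*c^3 + 0.7799*c^2 - 5.1824*c - 2.968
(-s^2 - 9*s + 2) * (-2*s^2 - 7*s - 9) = 2*s^4 + 25*s^3 + 68*s^2 + 67*s - 18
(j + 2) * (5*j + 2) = 5*j^2 + 12*j + 4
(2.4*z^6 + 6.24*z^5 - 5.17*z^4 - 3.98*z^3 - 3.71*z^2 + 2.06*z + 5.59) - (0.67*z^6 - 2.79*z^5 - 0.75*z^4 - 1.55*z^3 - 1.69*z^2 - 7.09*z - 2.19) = 1.73*z^6 + 9.03*z^5 - 4.42*z^4 - 2.43*z^3 - 2.02*z^2 + 9.15*z + 7.78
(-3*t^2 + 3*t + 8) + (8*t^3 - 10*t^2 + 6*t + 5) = 8*t^3 - 13*t^2 + 9*t + 13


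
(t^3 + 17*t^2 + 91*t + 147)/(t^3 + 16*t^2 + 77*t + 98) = (t + 3)/(t + 2)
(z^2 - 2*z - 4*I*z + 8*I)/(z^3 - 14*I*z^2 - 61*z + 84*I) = (z - 2)/(z^2 - 10*I*z - 21)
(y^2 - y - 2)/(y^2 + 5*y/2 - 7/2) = 2*(y^2 - y - 2)/(2*y^2 + 5*y - 7)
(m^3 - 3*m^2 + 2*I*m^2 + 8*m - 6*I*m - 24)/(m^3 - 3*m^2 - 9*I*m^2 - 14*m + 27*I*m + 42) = (m + 4*I)/(m - 7*I)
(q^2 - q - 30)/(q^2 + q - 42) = (q + 5)/(q + 7)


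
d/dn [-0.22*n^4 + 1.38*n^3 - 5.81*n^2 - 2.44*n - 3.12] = -0.88*n^3 + 4.14*n^2 - 11.62*n - 2.44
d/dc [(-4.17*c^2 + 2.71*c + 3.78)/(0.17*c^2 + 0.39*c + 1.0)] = (-2.087*c^2 - 9.6252*c + 1.2358)/(0.0289*c^4 + 0.1326*c^3 + 0.4921*c^2 + 0.78*c + 1.0)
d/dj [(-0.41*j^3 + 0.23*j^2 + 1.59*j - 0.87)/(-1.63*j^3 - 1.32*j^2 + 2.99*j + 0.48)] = (0.9161*j^4 + 2.7316*j^3 - 2.0582*j^2 - 2.076*j + 3.3645)/(2.6569*j^6 + 4.3032*j^5 - 8.005*j^4 - 9.4584*j^3 + 7.6729*j^2 + 2.8704*j + 0.2304)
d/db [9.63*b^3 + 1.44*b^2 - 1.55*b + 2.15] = 28.89*b^2 + 2.88*b - 1.55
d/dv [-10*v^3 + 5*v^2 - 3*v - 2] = -30*v^2 + 10*v - 3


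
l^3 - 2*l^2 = l^2*(l - 2)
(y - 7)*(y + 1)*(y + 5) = y^3 - y^2 - 37*y - 35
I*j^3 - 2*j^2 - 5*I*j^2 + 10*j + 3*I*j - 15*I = (j - 5)*(j + 3*I)*(I*j + 1)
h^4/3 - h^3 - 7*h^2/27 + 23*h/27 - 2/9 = (h/3 + 1/3)*(h - 3)*(h - 2/3)*(h - 1/3)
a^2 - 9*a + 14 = (a - 7)*(a - 2)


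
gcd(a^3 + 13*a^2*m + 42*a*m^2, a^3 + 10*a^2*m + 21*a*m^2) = a^2 + 7*a*m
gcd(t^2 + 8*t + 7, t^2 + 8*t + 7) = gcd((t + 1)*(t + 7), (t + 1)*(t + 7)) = t^2 + 8*t + 7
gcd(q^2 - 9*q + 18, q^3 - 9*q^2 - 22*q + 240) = q - 6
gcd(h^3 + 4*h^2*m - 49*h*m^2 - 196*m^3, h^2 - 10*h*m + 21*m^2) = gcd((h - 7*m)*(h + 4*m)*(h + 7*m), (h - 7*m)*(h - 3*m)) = h - 7*m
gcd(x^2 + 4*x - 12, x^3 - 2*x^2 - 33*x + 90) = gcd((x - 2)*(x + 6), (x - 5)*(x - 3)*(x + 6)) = x + 6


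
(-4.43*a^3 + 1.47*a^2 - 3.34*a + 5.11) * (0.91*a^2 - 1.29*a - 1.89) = -4.0313*a^5 + 7.0524*a^4 + 3.437*a^3 + 6.1804*a^2 - 0.279300000000001*a - 9.6579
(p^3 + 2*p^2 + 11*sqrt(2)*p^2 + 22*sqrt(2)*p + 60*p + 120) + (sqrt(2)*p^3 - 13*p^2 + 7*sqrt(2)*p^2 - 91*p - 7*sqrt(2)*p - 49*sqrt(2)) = p^3 + sqrt(2)*p^3 - 11*p^2 + 18*sqrt(2)*p^2 - 31*p + 15*sqrt(2)*p - 49*sqrt(2) + 120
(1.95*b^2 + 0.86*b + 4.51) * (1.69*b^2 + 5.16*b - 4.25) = 3.2955*b^4 + 11.5154*b^3 + 3.772*b^2 + 19.6166*b - 19.1675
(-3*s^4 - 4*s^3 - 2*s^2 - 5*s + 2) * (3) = -9*s^4 - 12*s^3 - 6*s^2 - 15*s + 6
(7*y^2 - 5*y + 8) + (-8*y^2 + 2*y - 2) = -y^2 - 3*y + 6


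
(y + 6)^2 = y^2 + 12*y + 36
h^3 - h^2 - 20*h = h*(h - 5)*(h + 4)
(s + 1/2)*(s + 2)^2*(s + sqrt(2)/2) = s^4 + sqrt(2)*s^3/2 + 9*s^3/2 + 9*sqrt(2)*s^2/4 + 6*s^2 + 2*s + 3*sqrt(2)*s + sqrt(2)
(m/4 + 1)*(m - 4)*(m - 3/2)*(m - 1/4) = m^4/4 - 7*m^3/16 - 125*m^2/32 + 7*m - 3/2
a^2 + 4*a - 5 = (a - 1)*(a + 5)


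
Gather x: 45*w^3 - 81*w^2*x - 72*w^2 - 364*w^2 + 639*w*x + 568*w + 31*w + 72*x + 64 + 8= 45*w^3 - 436*w^2 + 599*w + x*(-81*w^2 + 639*w + 72) + 72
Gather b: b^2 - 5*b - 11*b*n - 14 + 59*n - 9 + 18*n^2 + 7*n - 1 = b^2 + b*(-11*n - 5) + 18*n^2 + 66*n - 24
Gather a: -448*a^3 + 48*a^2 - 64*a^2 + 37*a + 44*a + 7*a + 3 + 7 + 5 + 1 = -448*a^3 - 16*a^2 + 88*a + 16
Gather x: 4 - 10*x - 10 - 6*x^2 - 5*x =-6*x^2 - 15*x - 6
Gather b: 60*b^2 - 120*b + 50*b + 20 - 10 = 60*b^2 - 70*b + 10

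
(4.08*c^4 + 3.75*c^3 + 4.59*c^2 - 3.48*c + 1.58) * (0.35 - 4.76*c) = -19.4208*c^5 - 16.422*c^4 - 20.5359*c^3 + 18.1713*c^2 - 8.7388*c + 0.553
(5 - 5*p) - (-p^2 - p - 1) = p^2 - 4*p + 6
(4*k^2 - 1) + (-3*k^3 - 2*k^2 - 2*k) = -3*k^3 + 2*k^2 - 2*k - 1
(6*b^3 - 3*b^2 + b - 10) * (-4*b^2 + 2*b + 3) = -24*b^5 + 24*b^4 + 8*b^3 + 33*b^2 - 17*b - 30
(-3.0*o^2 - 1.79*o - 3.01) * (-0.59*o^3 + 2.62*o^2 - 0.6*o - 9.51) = 1.77*o^5 - 6.8039*o^4 - 1.1139*o^3 + 21.7178*o^2 + 18.8289*o + 28.6251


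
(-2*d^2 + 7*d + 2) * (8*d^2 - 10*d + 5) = -16*d^4 + 76*d^3 - 64*d^2 + 15*d + 10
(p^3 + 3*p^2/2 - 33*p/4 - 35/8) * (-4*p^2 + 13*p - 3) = -4*p^5 + 7*p^4 + 99*p^3/2 - 377*p^2/4 - 257*p/8 + 105/8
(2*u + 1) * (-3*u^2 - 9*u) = -6*u^3 - 21*u^2 - 9*u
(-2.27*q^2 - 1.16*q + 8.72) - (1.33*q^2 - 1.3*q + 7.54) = -3.6*q^2 + 0.14*q + 1.18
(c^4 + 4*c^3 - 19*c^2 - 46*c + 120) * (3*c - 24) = 3*c^5 - 12*c^4 - 153*c^3 + 318*c^2 + 1464*c - 2880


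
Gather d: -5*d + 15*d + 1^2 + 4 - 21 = 10*d - 16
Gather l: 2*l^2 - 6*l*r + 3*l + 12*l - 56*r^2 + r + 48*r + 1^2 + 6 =2*l^2 + l*(15 - 6*r) - 56*r^2 + 49*r + 7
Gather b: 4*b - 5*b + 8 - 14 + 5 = -b - 1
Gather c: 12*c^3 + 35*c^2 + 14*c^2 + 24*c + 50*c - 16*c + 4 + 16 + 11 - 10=12*c^3 + 49*c^2 + 58*c + 21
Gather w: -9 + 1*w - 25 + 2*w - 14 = 3*w - 48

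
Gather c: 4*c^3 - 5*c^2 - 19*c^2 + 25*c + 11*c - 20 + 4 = 4*c^3 - 24*c^2 + 36*c - 16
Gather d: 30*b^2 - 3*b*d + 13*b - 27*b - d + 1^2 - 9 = 30*b^2 - 14*b + d*(-3*b - 1) - 8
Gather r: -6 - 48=-54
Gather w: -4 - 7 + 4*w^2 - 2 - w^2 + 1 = 3*w^2 - 12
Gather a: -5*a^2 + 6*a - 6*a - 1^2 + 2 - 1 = -5*a^2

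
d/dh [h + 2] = 1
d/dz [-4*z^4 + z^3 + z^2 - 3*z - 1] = -16*z^3 + 3*z^2 + 2*z - 3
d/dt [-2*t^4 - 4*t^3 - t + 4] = -8*t^3 - 12*t^2 - 1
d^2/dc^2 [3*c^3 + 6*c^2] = 18*c + 12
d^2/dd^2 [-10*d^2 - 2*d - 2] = -20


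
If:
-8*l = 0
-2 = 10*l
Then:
No Solution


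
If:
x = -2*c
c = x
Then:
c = 0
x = 0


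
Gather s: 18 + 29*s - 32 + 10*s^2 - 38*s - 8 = 10*s^2 - 9*s - 22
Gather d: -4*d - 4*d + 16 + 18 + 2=36 - 8*d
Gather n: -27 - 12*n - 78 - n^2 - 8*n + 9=-n^2 - 20*n - 96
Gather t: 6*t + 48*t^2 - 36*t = 48*t^2 - 30*t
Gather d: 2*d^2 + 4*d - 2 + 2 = 2*d^2 + 4*d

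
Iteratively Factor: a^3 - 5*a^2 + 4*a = (a - 4)*(a^2 - a) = a*(a - 4)*(a - 1)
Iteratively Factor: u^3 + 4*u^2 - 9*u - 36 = (u + 4)*(u^2 - 9) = (u - 3)*(u + 4)*(u + 3)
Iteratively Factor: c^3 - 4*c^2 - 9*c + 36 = (c - 3)*(c^2 - c - 12) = (c - 3)*(c + 3)*(c - 4)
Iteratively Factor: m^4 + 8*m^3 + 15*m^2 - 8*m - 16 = (m + 4)*(m^3 + 4*m^2 - m - 4) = (m + 4)^2*(m^2 - 1) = (m - 1)*(m + 4)^2*(m + 1)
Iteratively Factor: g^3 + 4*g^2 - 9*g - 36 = (g + 4)*(g^2 - 9) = (g + 3)*(g + 4)*(g - 3)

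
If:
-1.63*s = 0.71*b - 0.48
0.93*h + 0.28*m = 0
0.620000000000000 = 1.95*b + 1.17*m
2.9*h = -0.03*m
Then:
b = 0.32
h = 0.00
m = 0.00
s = 0.16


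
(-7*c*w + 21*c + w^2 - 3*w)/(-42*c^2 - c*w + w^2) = (w - 3)/(6*c + w)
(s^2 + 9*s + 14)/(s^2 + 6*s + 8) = (s + 7)/(s + 4)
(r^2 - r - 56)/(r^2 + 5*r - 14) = (r - 8)/(r - 2)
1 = 1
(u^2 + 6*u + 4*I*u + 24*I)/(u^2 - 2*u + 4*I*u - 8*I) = (u + 6)/(u - 2)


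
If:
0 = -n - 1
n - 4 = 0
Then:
No Solution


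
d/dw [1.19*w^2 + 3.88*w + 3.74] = 2.38*w + 3.88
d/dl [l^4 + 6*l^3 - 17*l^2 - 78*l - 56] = 4*l^3 + 18*l^2 - 34*l - 78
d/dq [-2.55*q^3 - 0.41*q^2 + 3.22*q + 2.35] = -7.65*q^2 - 0.82*q + 3.22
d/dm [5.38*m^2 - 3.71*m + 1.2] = 10.76*m - 3.71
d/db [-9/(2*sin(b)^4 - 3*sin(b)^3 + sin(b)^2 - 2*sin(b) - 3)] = 9*(8*sin(b)^3 - 9*sin(b)^2 + 2*sin(b) - 2)*cos(b)/(2*sin(b)^4 - 3*sin(b)^3 + sin(b)^2 - 2*sin(b) - 3)^2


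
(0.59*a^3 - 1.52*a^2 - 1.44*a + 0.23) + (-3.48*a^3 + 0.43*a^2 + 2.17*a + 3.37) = -2.89*a^3 - 1.09*a^2 + 0.73*a + 3.6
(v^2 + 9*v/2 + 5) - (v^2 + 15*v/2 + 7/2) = 3/2 - 3*v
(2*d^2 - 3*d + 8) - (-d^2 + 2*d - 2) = 3*d^2 - 5*d + 10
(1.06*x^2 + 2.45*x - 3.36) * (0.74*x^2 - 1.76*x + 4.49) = 0.7844*x^4 - 0.0526*x^3 - 2.039*x^2 + 16.9141*x - 15.0864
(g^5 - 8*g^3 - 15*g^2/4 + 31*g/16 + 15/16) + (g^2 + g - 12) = g^5 - 8*g^3 - 11*g^2/4 + 47*g/16 - 177/16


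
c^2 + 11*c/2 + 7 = (c + 2)*(c + 7/2)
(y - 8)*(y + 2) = y^2 - 6*y - 16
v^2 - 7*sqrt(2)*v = v*(v - 7*sqrt(2))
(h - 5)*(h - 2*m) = h^2 - 2*h*m - 5*h + 10*m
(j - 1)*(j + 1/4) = j^2 - 3*j/4 - 1/4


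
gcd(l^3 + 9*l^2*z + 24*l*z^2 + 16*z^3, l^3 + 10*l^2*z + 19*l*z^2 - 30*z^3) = 1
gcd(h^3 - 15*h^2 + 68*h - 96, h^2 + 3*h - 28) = h - 4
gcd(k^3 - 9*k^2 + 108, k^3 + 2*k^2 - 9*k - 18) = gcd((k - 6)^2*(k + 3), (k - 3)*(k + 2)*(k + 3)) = k + 3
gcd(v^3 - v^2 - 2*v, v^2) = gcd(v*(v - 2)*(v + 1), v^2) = v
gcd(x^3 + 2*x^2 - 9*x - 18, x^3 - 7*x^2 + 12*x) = x - 3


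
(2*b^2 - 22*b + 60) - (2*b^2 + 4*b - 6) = 66 - 26*b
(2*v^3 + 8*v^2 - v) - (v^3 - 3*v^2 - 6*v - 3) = v^3 + 11*v^2 + 5*v + 3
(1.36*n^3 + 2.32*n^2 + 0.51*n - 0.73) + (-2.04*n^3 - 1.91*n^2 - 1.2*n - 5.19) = -0.68*n^3 + 0.41*n^2 - 0.69*n - 5.92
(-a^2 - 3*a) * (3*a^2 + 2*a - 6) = -3*a^4 - 11*a^3 + 18*a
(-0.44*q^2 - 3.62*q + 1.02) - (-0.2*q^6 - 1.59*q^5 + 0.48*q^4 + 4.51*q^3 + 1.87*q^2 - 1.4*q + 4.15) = 0.2*q^6 + 1.59*q^5 - 0.48*q^4 - 4.51*q^3 - 2.31*q^2 - 2.22*q - 3.13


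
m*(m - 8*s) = m^2 - 8*m*s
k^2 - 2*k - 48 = (k - 8)*(k + 6)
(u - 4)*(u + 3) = u^2 - u - 12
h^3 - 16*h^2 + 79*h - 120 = (h - 8)*(h - 5)*(h - 3)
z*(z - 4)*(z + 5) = z^3 + z^2 - 20*z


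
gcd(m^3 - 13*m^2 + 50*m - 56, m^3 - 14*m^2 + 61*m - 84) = m^2 - 11*m + 28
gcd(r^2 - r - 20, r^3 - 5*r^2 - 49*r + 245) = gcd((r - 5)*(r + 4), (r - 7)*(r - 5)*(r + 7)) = r - 5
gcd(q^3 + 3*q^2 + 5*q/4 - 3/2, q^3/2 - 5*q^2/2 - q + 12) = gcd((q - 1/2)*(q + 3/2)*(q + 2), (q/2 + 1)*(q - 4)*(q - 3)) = q + 2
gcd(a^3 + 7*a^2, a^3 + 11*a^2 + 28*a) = a^2 + 7*a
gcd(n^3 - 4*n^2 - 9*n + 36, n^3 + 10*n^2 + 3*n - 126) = n - 3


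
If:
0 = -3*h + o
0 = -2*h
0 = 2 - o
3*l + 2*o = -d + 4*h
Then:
No Solution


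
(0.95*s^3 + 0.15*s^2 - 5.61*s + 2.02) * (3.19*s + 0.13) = 3.0305*s^4 + 0.602*s^3 - 17.8764*s^2 + 5.7145*s + 0.2626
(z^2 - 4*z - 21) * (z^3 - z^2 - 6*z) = z^5 - 5*z^4 - 23*z^3 + 45*z^2 + 126*z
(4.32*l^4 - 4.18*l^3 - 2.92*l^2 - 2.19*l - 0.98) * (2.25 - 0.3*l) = -1.296*l^5 + 10.974*l^4 - 8.529*l^3 - 5.913*l^2 - 4.6335*l - 2.205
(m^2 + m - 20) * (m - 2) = m^3 - m^2 - 22*m + 40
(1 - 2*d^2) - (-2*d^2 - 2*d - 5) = 2*d + 6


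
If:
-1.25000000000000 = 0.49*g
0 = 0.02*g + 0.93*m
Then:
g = -2.55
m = 0.05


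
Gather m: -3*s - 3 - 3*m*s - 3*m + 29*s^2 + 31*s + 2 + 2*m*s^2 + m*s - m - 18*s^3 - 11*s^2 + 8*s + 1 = m*(2*s^2 - 2*s - 4) - 18*s^3 + 18*s^2 + 36*s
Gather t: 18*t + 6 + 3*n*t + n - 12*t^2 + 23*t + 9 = n - 12*t^2 + t*(3*n + 41) + 15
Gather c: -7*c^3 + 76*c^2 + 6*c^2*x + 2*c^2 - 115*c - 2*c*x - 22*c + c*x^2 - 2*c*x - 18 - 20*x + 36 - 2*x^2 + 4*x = -7*c^3 + c^2*(6*x + 78) + c*(x^2 - 4*x - 137) - 2*x^2 - 16*x + 18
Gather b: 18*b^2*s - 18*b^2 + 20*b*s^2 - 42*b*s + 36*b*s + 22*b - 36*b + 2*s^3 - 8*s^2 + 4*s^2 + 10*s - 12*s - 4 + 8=b^2*(18*s - 18) + b*(20*s^2 - 6*s - 14) + 2*s^3 - 4*s^2 - 2*s + 4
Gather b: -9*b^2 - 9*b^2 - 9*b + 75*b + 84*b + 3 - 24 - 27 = -18*b^2 + 150*b - 48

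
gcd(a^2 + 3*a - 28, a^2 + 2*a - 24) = a - 4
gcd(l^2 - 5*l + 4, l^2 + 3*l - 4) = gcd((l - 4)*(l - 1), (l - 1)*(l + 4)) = l - 1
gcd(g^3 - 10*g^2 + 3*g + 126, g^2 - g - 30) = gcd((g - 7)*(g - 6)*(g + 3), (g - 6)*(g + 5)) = g - 6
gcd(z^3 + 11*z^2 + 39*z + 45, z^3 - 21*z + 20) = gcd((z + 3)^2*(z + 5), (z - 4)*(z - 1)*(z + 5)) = z + 5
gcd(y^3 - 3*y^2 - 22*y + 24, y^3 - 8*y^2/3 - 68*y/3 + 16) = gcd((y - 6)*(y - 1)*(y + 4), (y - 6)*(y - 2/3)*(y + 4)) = y^2 - 2*y - 24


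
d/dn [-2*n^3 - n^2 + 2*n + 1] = -6*n^2 - 2*n + 2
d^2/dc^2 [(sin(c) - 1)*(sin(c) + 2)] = -sin(c) + 2*cos(2*c)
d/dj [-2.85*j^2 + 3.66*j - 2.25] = 3.66 - 5.7*j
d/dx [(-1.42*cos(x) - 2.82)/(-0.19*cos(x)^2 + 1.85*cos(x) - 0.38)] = (0.2698*cos(x)^2 + 1.0716*cos(x) - 5.7566)*sin(x)/(0.0361*cos(x)^4 - 0.703*cos(x)^3 + 3.5669*cos(x)^2 - 1.406*cos(x) + 0.1444)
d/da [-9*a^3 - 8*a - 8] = -27*a^2 - 8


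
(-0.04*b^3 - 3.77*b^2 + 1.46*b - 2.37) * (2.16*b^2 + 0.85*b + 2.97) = -0.0864*b^5 - 8.1772*b^4 - 0.1697*b^3 - 15.0751*b^2 + 2.3217*b - 7.0389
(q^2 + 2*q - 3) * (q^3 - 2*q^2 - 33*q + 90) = q^5 - 40*q^3 + 30*q^2 + 279*q - 270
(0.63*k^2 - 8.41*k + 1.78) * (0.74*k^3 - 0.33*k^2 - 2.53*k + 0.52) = 0.4662*k^5 - 6.4313*k^4 + 2.4986*k^3 + 21.0175*k^2 - 8.8766*k + 0.9256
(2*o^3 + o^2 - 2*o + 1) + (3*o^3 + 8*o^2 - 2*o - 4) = 5*o^3 + 9*o^2 - 4*o - 3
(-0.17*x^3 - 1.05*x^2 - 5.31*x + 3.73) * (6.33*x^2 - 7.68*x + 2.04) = -1.0761*x^5 - 5.3409*x^4 - 25.8951*x^3 + 62.2497*x^2 - 39.4788*x + 7.6092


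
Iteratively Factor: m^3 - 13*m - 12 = (m + 1)*(m^2 - m - 12) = (m - 4)*(m + 1)*(m + 3)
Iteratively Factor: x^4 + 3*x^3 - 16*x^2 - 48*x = (x - 4)*(x^3 + 7*x^2 + 12*x) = (x - 4)*(x + 3)*(x^2 + 4*x) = (x - 4)*(x + 3)*(x + 4)*(x)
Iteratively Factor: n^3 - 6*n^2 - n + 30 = (n + 2)*(n^2 - 8*n + 15) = (n - 3)*(n + 2)*(n - 5)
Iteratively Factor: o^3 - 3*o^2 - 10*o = (o)*(o^2 - 3*o - 10) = o*(o + 2)*(o - 5)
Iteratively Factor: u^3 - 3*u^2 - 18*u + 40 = (u - 5)*(u^2 + 2*u - 8) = (u - 5)*(u - 2)*(u + 4)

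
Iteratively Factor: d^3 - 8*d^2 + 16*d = (d - 4)*(d^2 - 4*d) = (d - 4)^2*(d)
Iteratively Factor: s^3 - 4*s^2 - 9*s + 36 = (s + 3)*(s^2 - 7*s + 12) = (s - 3)*(s + 3)*(s - 4)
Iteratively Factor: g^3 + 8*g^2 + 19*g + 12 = (g + 4)*(g^2 + 4*g + 3) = (g + 1)*(g + 4)*(g + 3)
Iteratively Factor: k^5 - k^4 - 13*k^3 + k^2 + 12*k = (k + 1)*(k^4 - 2*k^3 - 11*k^2 + 12*k) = k*(k + 1)*(k^3 - 2*k^2 - 11*k + 12) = k*(k - 1)*(k + 1)*(k^2 - k - 12) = k*(k - 4)*(k - 1)*(k + 1)*(k + 3)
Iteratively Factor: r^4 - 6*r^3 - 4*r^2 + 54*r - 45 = (r - 1)*(r^3 - 5*r^2 - 9*r + 45) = (r - 5)*(r - 1)*(r^2 - 9) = (r - 5)*(r - 3)*(r - 1)*(r + 3)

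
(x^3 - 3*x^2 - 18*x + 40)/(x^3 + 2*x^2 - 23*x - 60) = (x - 2)/(x + 3)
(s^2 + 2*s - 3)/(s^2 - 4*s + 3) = (s + 3)/(s - 3)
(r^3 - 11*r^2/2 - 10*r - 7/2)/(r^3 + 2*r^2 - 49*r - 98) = (2*r^2 + 3*r + 1)/(2*(r^2 + 9*r + 14))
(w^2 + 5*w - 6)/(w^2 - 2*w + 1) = (w + 6)/(w - 1)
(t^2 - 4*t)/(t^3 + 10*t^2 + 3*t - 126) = t*(t - 4)/(t^3 + 10*t^2 + 3*t - 126)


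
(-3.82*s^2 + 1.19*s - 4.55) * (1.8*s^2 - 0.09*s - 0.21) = -6.876*s^4 + 2.4858*s^3 - 7.4949*s^2 + 0.1596*s + 0.9555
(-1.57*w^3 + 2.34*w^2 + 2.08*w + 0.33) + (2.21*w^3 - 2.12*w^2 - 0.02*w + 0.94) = 0.64*w^3 + 0.22*w^2 + 2.06*w + 1.27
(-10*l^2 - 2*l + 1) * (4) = -40*l^2 - 8*l + 4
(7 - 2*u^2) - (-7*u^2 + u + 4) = 5*u^2 - u + 3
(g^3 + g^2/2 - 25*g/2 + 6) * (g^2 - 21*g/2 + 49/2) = g^5 - 10*g^4 + 27*g^3/4 + 299*g^2/2 - 1477*g/4 + 147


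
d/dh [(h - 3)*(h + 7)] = 2*h + 4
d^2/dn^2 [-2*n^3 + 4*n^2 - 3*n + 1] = 8 - 12*n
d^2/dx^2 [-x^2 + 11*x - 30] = -2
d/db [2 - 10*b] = -10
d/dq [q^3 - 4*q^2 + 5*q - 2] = 3*q^2 - 8*q + 5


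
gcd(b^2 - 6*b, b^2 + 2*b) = b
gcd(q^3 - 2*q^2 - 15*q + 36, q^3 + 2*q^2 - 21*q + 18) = q - 3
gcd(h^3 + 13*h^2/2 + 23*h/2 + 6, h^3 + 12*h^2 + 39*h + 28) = h^2 + 5*h + 4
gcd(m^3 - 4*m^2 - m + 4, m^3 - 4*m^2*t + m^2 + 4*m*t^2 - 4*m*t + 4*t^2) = m + 1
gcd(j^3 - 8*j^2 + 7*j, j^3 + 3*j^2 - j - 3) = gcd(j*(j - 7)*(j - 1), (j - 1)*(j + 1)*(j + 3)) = j - 1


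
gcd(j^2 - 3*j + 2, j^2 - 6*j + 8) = j - 2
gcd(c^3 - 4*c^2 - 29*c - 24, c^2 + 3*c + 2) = c + 1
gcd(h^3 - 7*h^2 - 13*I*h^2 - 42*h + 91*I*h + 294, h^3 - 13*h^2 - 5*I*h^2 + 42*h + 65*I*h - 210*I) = h - 7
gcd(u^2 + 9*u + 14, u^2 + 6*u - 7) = u + 7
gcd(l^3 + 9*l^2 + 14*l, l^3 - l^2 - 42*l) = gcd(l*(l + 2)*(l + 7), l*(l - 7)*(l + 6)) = l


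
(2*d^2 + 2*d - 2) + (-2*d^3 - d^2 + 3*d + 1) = -2*d^3 + d^2 + 5*d - 1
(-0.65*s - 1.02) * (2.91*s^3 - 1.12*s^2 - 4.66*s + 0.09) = -1.8915*s^4 - 2.2402*s^3 + 4.1714*s^2 + 4.6947*s - 0.0918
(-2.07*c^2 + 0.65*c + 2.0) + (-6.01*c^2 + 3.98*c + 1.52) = -8.08*c^2 + 4.63*c + 3.52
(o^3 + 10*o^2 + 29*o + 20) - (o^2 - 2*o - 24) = o^3 + 9*o^2 + 31*o + 44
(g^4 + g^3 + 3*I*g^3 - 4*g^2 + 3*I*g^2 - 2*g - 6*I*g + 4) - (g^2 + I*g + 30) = g^4 + g^3 + 3*I*g^3 - 5*g^2 + 3*I*g^2 - 2*g - 7*I*g - 26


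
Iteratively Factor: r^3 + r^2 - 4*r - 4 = (r + 2)*(r^2 - r - 2) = (r + 1)*(r + 2)*(r - 2)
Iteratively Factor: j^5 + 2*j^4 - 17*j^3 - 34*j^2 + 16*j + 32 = (j + 1)*(j^4 + j^3 - 18*j^2 - 16*j + 32) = (j + 1)*(j + 2)*(j^3 - j^2 - 16*j + 16) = (j + 1)*(j + 2)*(j + 4)*(j^2 - 5*j + 4) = (j - 4)*(j + 1)*(j + 2)*(j + 4)*(j - 1)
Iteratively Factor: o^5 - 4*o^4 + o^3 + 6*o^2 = (o + 1)*(o^4 - 5*o^3 + 6*o^2) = o*(o + 1)*(o^3 - 5*o^2 + 6*o) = o*(o - 2)*(o + 1)*(o^2 - 3*o) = o^2*(o - 2)*(o + 1)*(o - 3)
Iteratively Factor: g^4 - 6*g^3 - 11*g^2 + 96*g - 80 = (g + 4)*(g^3 - 10*g^2 + 29*g - 20) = (g - 5)*(g + 4)*(g^2 - 5*g + 4) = (g - 5)*(g - 1)*(g + 4)*(g - 4)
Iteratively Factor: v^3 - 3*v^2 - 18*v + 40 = (v + 4)*(v^2 - 7*v + 10) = (v - 2)*(v + 4)*(v - 5)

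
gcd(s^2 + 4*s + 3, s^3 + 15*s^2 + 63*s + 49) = s + 1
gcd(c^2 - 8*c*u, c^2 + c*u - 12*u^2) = 1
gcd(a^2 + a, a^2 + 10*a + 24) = 1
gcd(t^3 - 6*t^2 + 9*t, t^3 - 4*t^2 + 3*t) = t^2 - 3*t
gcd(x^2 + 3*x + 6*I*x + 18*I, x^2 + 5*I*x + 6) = x + 6*I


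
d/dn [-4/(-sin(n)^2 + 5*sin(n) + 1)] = 4*(5 - 2*sin(n))*cos(n)/(5*sin(n) + cos(n)^2)^2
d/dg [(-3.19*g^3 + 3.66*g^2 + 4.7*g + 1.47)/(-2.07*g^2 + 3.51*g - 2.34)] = (6.6033*g^4 - 22.3938*g^3 + 44.9694*g^2 - 11.043*g - 16.1577)/(4.2849*g^4 - 14.5314*g^3 + 22.0077*g^2 - 16.4268*g + 5.4756)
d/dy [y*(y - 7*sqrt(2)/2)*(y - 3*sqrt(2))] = 3*y^2 - 13*sqrt(2)*y + 21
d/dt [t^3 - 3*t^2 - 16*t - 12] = 3*t^2 - 6*t - 16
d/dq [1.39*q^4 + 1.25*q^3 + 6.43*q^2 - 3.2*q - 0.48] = 5.56*q^3 + 3.75*q^2 + 12.86*q - 3.2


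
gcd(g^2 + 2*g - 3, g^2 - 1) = g - 1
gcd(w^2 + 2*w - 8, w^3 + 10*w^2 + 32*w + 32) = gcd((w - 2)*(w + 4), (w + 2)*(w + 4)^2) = w + 4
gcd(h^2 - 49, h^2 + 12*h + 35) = h + 7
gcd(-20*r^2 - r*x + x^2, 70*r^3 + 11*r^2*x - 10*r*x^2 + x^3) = -5*r + x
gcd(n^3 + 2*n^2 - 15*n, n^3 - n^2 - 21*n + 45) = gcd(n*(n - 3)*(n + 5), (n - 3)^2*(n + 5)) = n^2 + 2*n - 15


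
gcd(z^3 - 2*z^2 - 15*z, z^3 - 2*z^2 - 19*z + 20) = z - 5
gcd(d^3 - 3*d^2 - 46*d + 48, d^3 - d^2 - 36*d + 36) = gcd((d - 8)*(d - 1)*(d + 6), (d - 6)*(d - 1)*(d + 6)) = d^2 + 5*d - 6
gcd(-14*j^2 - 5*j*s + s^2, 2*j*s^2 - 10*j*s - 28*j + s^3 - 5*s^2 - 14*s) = 2*j + s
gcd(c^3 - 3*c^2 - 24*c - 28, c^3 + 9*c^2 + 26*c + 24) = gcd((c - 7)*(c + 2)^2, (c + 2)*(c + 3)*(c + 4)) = c + 2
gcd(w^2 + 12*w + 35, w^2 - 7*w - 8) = 1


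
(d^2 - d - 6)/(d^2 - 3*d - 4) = (-d^2 + d + 6)/(-d^2 + 3*d + 4)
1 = 1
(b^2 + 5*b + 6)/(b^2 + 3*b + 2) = (b + 3)/(b + 1)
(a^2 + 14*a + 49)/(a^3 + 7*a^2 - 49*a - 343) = 1/(a - 7)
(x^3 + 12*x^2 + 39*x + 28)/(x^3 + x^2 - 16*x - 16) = (x + 7)/(x - 4)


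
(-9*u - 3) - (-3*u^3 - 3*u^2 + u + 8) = 3*u^3 + 3*u^2 - 10*u - 11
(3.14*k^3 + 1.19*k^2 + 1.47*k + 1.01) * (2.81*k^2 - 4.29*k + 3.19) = 8.8234*k^5 - 10.1267*k^4 + 9.0422*k^3 + 0.3279*k^2 + 0.3564*k + 3.2219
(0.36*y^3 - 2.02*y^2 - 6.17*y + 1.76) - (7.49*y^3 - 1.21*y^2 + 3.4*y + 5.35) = -7.13*y^3 - 0.81*y^2 - 9.57*y - 3.59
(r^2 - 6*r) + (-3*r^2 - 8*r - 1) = -2*r^2 - 14*r - 1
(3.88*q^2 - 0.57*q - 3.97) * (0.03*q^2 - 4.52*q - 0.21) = 0.1164*q^4 - 17.5547*q^3 + 1.6425*q^2 + 18.0641*q + 0.8337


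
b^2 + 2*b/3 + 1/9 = (b + 1/3)^2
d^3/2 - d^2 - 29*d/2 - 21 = (d/2 + 1)*(d - 7)*(d + 3)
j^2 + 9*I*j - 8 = (j + I)*(j + 8*I)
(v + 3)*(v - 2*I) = v^2 + 3*v - 2*I*v - 6*I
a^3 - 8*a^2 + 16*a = a*(a - 4)^2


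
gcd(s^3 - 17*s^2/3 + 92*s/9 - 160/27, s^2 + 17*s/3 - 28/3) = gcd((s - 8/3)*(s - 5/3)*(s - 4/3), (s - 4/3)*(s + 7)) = s - 4/3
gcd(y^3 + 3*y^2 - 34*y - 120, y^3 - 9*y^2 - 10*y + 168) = y^2 - 2*y - 24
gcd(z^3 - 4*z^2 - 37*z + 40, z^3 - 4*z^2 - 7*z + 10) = z - 1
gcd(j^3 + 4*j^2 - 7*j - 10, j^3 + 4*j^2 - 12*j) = j - 2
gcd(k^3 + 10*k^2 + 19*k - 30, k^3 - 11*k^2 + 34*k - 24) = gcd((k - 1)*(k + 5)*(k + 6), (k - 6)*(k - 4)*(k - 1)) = k - 1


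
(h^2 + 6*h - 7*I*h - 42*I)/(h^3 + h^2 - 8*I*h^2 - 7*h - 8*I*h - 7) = (h + 6)/(h^2 + h*(1 - I) - I)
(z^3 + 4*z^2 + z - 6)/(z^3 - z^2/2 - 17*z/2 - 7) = 2*(z^2 + 2*z - 3)/(2*z^2 - 5*z - 7)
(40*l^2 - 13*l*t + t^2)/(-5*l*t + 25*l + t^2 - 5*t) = (-8*l + t)/(t - 5)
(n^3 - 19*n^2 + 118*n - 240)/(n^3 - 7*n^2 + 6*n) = (n^2 - 13*n + 40)/(n*(n - 1))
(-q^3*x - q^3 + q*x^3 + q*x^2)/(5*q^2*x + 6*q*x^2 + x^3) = q*(-q*x - q + x^2 + x)/(x*(5*q + x))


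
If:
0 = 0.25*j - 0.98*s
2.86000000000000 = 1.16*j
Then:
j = 2.47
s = 0.63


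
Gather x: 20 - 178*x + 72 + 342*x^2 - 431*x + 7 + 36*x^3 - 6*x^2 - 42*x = 36*x^3 + 336*x^2 - 651*x + 99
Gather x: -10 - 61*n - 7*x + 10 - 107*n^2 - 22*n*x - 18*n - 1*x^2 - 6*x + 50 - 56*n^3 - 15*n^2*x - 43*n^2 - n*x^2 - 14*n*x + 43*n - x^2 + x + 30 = -56*n^3 - 150*n^2 - 36*n + x^2*(-n - 2) + x*(-15*n^2 - 36*n - 12) + 80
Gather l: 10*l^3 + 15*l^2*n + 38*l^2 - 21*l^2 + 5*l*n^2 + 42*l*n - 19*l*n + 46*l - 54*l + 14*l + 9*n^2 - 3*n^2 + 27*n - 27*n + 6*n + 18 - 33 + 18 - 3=10*l^3 + l^2*(15*n + 17) + l*(5*n^2 + 23*n + 6) + 6*n^2 + 6*n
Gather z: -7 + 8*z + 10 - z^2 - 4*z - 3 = -z^2 + 4*z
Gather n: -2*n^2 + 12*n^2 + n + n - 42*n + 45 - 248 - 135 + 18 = 10*n^2 - 40*n - 320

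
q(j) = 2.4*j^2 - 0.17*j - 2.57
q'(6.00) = 28.63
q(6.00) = 82.81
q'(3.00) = 14.23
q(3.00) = 18.52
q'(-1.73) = -8.47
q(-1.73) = 4.91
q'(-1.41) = -6.94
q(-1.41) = 2.44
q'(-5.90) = -28.49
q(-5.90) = 81.98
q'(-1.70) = -8.33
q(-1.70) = 4.66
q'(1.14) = 5.30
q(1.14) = 0.36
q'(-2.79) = -13.56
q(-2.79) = 16.59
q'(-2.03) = -9.91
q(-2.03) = 7.67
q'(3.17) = 15.05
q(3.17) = 21.01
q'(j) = 4.8*j - 0.17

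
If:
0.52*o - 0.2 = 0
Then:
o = 0.38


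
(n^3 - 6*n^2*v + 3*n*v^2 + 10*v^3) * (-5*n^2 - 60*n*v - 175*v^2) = -5*n^5 - 30*n^4*v + 170*n^3*v^2 + 820*n^2*v^3 - 1125*n*v^4 - 1750*v^5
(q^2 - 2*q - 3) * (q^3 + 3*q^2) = q^5 + q^4 - 9*q^3 - 9*q^2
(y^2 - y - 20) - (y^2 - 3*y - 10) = 2*y - 10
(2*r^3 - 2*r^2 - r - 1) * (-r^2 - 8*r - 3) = -2*r^5 - 14*r^4 + 11*r^3 + 15*r^2 + 11*r + 3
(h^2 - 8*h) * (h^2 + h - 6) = h^4 - 7*h^3 - 14*h^2 + 48*h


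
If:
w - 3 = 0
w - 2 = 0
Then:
No Solution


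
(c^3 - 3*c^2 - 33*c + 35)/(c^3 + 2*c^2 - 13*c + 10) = (c - 7)/(c - 2)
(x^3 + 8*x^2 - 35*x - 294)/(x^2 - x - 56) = (x^2 + x - 42)/(x - 8)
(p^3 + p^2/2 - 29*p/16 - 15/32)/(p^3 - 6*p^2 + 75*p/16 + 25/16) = (p + 3/2)/(p - 5)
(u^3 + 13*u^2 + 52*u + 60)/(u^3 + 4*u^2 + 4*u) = (u^2 + 11*u + 30)/(u*(u + 2))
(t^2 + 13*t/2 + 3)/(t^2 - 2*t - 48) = (t + 1/2)/(t - 8)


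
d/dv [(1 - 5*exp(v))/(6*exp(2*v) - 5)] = (30*exp(2*v) - 12*exp(v) + 25)*exp(v)/(36*exp(4*v) - 60*exp(2*v) + 25)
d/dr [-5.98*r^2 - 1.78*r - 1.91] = -11.96*r - 1.78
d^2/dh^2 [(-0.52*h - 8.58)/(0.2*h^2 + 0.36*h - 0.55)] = (-(0.4*h + 0.36)*(0.52*h + 8.58)*(0.8*h + 0.72) + (0.624*h + 3.8064)*(0.2*h^2 + 0.36*h - 0.55))/(0.2*h^2 + 0.36*h - 0.55)^3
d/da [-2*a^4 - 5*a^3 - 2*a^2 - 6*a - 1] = -8*a^3 - 15*a^2 - 4*a - 6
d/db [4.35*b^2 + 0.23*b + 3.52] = 8.7*b + 0.23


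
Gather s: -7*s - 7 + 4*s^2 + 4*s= 4*s^2 - 3*s - 7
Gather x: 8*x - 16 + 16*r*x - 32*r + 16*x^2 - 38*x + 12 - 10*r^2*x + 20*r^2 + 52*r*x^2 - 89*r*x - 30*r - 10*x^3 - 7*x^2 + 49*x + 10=20*r^2 - 62*r - 10*x^3 + x^2*(52*r + 9) + x*(-10*r^2 - 73*r + 19) + 6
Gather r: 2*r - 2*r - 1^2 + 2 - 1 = 0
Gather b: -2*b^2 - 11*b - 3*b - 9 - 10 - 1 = -2*b^2 - 14*b - 20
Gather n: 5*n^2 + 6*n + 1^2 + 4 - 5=5*n^2 + 6*n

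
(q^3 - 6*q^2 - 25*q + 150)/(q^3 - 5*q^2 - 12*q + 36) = (q^2 - 25)/(q^2 + q - 6)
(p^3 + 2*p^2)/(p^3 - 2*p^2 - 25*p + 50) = p^2*(p + 2)/(p^3 - 2*p^2 - 25*p + 50)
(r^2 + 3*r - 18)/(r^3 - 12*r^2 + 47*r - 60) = (r + 6)/(r^2 - 9*r + 20)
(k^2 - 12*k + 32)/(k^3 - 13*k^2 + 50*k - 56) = (k - 8)/(k^2 - 9*k + 14)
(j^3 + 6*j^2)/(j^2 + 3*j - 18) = j^2/(j - 3)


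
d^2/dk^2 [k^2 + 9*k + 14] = 2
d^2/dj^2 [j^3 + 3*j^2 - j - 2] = 6*j + 6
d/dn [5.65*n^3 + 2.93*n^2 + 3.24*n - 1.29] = 16.95*n^2 + 5.86*n + 3.24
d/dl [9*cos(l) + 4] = -9*sin(l)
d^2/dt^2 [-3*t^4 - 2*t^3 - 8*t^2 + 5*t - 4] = -36*t^2 - 12*t - 16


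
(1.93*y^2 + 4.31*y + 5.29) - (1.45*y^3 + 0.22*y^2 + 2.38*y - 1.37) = -1.45*y^3 + 1.71*y^2 + 1.93*y + 6.66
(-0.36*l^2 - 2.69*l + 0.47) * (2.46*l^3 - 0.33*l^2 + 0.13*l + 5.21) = -0.8856*l^5 - 6.4986*l^4 + 1.9971*l^3 - 2.3804*l^2 - 13.9538*l + 2.4487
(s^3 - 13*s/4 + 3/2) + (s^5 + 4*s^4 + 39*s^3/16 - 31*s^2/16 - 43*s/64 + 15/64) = s^5 + 4*s^4 + 55*s^3/16 - 31*s^2/16 - 251*s/64 + 111/64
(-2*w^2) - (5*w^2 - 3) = 3 - 7*w^2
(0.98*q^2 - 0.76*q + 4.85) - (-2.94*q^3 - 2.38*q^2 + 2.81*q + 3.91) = 2.94*q^3 + 3.36*q^2 - 3.57*q + 0.94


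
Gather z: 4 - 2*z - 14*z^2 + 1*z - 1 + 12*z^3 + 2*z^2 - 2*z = 12*z^3 - 12*z^2 - 3*z + 3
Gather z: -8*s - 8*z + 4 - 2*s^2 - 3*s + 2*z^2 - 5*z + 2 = -2*s^2 - 11*s + 2*z^2 - 13*z + 6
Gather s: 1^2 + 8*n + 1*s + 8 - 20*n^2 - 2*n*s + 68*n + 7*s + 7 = -20*n^2 + 76*n + s*(8 - 2*n) + 16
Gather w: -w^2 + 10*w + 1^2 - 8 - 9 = -w^2 + 10*w - 16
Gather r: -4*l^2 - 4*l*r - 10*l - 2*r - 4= -4*l^2 - 10*l + r*(-4*l - 2) - 4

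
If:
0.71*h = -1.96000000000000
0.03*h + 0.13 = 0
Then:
No Solution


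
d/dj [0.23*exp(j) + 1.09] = 0.23*exp(j)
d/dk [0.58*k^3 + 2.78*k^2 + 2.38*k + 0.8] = 1.74*k^2 + 5.56*k + 2.38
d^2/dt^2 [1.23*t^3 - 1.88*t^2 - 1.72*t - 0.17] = 7.38*t - 3.76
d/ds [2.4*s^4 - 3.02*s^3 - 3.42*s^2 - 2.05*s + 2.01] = 9.6*s^3 - 9.06*s^2 - 6.84*s - 2.05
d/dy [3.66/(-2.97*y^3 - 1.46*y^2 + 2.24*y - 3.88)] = (32.6106*y^2 + 10.6872*y - 8.1984)/(2.97*y^3 + 1.46*y^2 - 2.24*y + 3.88)^2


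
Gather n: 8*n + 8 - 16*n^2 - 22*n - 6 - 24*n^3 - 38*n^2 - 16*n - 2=-24*n^3 - 54*n^2 - 30*n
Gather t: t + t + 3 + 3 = 2*t + 6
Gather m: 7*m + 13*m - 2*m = 18*m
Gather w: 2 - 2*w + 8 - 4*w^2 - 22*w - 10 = -4*w^2 - 24*w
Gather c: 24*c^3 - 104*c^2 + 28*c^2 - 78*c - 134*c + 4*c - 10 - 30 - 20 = 24*c^3 - 76*c^2 - 208*c - 60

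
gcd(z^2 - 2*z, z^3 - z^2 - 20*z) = z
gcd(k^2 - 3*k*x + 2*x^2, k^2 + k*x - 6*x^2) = -k + 2*x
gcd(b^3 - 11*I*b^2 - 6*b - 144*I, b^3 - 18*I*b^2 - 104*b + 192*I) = b^2 - 14*I*b - 48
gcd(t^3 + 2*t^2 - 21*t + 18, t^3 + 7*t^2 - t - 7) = t - 1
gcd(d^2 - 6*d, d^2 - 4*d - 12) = d - 6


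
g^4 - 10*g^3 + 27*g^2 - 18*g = g*(g - 6)*(g - 3)*(g - 1)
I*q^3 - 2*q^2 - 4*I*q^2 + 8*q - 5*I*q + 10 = (q - 5)*(q + 2*I)*(I*q + I)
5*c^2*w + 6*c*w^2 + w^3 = w*(c + w)*(5*c + w)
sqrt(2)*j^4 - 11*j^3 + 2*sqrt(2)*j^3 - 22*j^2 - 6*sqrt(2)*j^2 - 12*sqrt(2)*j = j*(j + 2)*(j - 6*sqrt(2))*(sqrt(2)*j + 1)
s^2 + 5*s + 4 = (s + 1)*(s + 4)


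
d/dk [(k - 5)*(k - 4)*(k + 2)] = 3*k^2 - 14*k + 2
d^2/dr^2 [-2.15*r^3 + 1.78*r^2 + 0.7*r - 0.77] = 3.56 - 12.9*r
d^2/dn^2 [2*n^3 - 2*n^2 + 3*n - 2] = 12*n - 4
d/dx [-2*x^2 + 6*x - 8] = 6 - 4*x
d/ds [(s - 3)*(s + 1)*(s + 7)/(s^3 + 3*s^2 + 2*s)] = 2*(-s^2 + 21*s + 21)/(s^2*(s^2 + 4*s + 4))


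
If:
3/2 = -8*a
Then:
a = -3/16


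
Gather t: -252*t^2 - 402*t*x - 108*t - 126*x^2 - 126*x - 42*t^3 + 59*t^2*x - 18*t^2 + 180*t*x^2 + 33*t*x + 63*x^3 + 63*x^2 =-42*t^3 + t^2*(59*x - 270) + t*(180*x^2 - 369*x - 108) + 63*x^3 - 63*x^2 - 126*x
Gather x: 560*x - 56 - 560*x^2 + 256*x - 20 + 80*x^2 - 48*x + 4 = -480*x^2 + 768*x - 72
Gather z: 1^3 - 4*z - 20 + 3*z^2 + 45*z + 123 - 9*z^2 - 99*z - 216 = -6*z^2 - 58*z - 112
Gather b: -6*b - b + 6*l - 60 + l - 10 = -7*b + 7*l - 70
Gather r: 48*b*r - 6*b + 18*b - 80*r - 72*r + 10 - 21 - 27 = 12*b + r*(48*b - 152) - 38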